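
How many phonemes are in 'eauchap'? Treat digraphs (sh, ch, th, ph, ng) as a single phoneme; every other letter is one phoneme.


Parsing 'eauchap' greedily, digraphs first:
  'e' -> vowel phoneme (phonemes so far: 1)
  'a' -> vowel phoneme (phonemes so far: 2)
  'u' -> vowel phoneme (phonemes so far: 3)
  'ch' -> digraph (1 consonant phoneme) (phonemes so far: 4)
  'a' -> vowel phoneme (phonemes so far: 5)
  'p' -> consonant phoneme (phonemes so far: 6)
Total phonemes: 6

6


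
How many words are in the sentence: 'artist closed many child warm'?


Counting words by splitting on spaces:
  Word 1: 'artist'
  Word 2: 'closed'
  Word 3: 'many'
  Word 4: 'child'
  Word 5: 'warm'
Total words: 5

5


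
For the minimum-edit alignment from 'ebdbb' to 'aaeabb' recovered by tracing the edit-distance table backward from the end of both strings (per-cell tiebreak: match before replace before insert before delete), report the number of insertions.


Edit distance = 4. Backtracking from cell (5, 6) with preference match > replace > insert > delete,
then listing the resulting alignment 'ebdbb' -> 'aaeabb' left to right:
  Step 1: insert 'a' [insertion #1]
  Step 2: replace e->a
  Step 3: replace b->e
  Step 4: replace d->a
  Step 5: keep 'b'
  Step 6: keep 'b'
Total insertions: 1

1


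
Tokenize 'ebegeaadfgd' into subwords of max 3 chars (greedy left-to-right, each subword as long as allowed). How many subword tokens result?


'ebegeaadfgd' has 11 characters.
Chunking with max size 3:
  Chunk 1: 'ebe' (positions 0-2)
  Chunk 2: 'gea' (positions 3-5)
  Chunk 3: 'adf' (positions 6-8)
  Chunk 4: 'gd' (positions 9-10)
Total chunks: ceil(11 / 3) = 4

4


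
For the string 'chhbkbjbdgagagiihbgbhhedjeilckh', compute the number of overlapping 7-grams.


String 'chhbkbjbdgagagiihbgbhhedjeilckh' has length L = 31.
Number of overlapping n-grams = L - n + 1
Substituting: 31 - 7 + 1 = 25

25


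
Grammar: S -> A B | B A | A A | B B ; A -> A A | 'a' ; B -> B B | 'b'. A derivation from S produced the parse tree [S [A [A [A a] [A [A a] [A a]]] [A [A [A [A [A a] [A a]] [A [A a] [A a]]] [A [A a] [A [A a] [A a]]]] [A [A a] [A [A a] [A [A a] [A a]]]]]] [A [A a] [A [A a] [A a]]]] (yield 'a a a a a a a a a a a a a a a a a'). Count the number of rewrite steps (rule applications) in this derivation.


Every bracketed nonterminal node [X ...] in the tree is produced by exactly one rule application.
Reading the tree off as a leftmost derivation:
  Step 1: S  =>  A A   (applied S -> A A)
  Step 2: A A  =>  A A A   (applied A -> A A)
  Step 3: A A A  =>  A A A A   (applied A -> A A)
  Step 4: A A A A  =>  a A A A   (applied A -> a)
  Step 5: a A A A  =>  a A A A A   (applied A -> A A)
  Step 6: a A A A A  =>  a a A A A   (applied A -> a)
  Step 7: a a A A A  =>  a a a A A   (applied A -> a)
  Step 8: a a a A A  =>  a a a A A A   (applied A -> A A)
  Step 9: a a a A A A  =>  a a a A A A A   (applied A -> A A)
  Step 10: a a a A A A A  =>  a a a A A A A A   (applied A -> A A)
  Step 11: a a a A A A A A  =>  a a a A A A A A A   (applied A -> A A)
  Step 12: a a a A A A A A A  =>  a a a a A A A A A   (applied A -> a)
  Step 13: a a a a A A A A A  =>  a a a a a A A A A   (applied A -> a)
  Step 14: a a a a a A A A A  =>  a a a a a A A A A A   (applied A -> A A)
  Step 15: a a a a a A A A A A  =>  a a a a a a A A A A   (applied A -> a)
  Step 16: a a a a a a A A A A  =>  a a a a a a a A A A   (applied A -> a)
  Step 17: a a a a a a a A A A  =>  a a a a a a a A A A A   (applied A -> A A)
  Step 18: a a a a a a a A A A A  =>  a a a a a a a a A A A   (applied A -> a)
  Step 19: a a a a a a a a A A A  =>  a a a a a a a a A A A A   (applied A -> A A)
  Step 20: a a a a a a a a A A A A  =>  a a a a a a a a a A A A   (applied A -> a)
  Step 21: a a a a a a a a a A A A  =>  a a a a a a a a a a A A   (applied A -> a)
  Step 22: a a a a a a a a a a A A  =>  a a a a a a a a a a A A A   (applied A -> A A)
  Step 23: a a a a a a a a a a A A A  =>  a a a a a a a a a a a A A   (applied A -> a)
  Step 24: a a a a a a a a a a a A A  =>  a a a a a a a a a a a A A A   (applied A -> A A)
  Step 25: a a a a a a a a a a a A A A  =>  a a a a a a a a a a a a A A   (applied A -> a)
  Step 26: a a a a a a a a a a a a A A  =>  a a a a a a a a a a a a A A A   (applied A -> A A)
  Step 27: a a a a a a a a a a a a A A A  =>  a a a a a a a a a a a a a A A   (applied A -> a)
  Step 28: a a a a a a a a a a a a a A A  =>  a a a a a a a a a a a a a a A   (applied A -> a)
  Step 29: a a a a a a a a a a a a a a A  =>  a a a a a a a a a a a a a a A A   (applied A -> A A)
  Step 30: a a a a a a a a a a a a a a A A  =>  a a a a a a a a a a a a a a a A   (applied A -> a)
  Step 31: a a a a a a a a a a a a a a a A  =>  a a a a a a a a a a a a a a a A A   (applied A -> A A)
  Step 32: a a a a a a a a a a a a a a a A A  =>  a a a a a a a a a a a a a a a a A   (applied A -> a)
  Step 33: a a a a a a a a a a a a a a a a A  =>  a a a a a a a a a a a a a a a a a   (applied A -> a)
Final yield: a a a a a a a a a a a a a a a a a
Total rewrite steps: 33

33


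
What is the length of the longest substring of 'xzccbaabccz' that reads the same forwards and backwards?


Scanning 'xzccbaabccz' for palindromic substrings.
Substring at positions 1-10: 'zccbaabccz'.
Check: reverse('zccbaabccz') = 'zccbaabccz' -> palindrome confirmed.
Neighbouring characters ('x' / '-') break symmetry, so it cannot extend further.
No longer palindromic substring exists; longest length = 10

10


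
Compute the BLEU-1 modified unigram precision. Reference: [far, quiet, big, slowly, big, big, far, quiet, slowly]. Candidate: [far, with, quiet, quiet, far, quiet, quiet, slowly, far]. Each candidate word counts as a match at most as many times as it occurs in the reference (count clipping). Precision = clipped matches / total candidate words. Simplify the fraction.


Reference word counts: {'big': 3, 'far': 2, 'quiet': 2, 'slowly': 2}
Checking each candidate word (with clipping):
  'far' -> in reference (ref count 2, used 1/2) -> match (matches: 1)
  'with' -> not in reference -> no match (matches: 1)
  'quiet' -> in reference (ref count 2, used 1/2) -> match (matches: 2)
  'quiet' -> in reference (ref count 2, used 2/2) -> match (matches: 3)
  'far' -> in reference (ref count 2, used 2/2) -> match (matches: 4)
  'quiet' -> ref count 2 already used up (2/2) -> clipped, no match (matches: 4)
  'quiet' -> ref count 2 already used up (2/2) -> clipped, no match (matches: 4)
  'slowly' -> in reference (ref count 2, used 1/2) -> match (matches: 5)
  'far' -> ref count 2 already used up (2/2) -> clipped, no match (matches: 5)
Clipped matches: 5, Candidate length: 9
Precision = 5/9

5/9


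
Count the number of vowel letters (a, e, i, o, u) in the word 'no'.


Scanning each character of 'no':
  Position 1: 'n' -> consonant (running count: 0)
  Position 2: 'o' -> vowel (running count: 1)
Total vowels: 1

1


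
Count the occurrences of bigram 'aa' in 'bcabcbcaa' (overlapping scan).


Scanning 'bcabcbcaa' for bigram 'aa':
  Position 0: 'bc' -> no
  Position 1: 'ca' -> no
  Position 2: 'ab' -> no
  Position 3: 'bc' -> no
  Position 4: 'cb' -> no
  Position 5: 'bc' -> no
  Position 6: 'ca' -> no
  Position 7: 'aa' -> MATCH
Total matches: 1

1


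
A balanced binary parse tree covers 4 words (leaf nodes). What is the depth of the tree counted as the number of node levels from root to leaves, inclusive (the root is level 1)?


In a balanced binary tree with n leaves the deepest leaf is ceil(log2(n)) edges below the root,
so counting node levels inclusive of root and leaves gives ceil(log2(n)) + 1 levels.
log2(4) = 2.0000
ceil(2.0000) = 2
levels = 2 + 1 = 3

3


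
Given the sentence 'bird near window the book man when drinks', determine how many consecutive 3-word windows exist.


Word trigrams from [8] words:
  Trigram 1: (bird near window)
  Trigram 2: (near window the)
  Trigram 3: (window the book)
  Trigram 4: (the book man)
  Trigram 5: (book man when)
  Trigram 6: (man when drinks)
Total word trigrams: 8 - 2 = 6

6


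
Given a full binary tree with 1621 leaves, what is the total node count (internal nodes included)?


Leaf nodes (terminals): 1621
Internal nodes = n - 1 = 1621 - 1 = 1620
Total = leaves + internal = 1621 + 1620 = 3241

3241


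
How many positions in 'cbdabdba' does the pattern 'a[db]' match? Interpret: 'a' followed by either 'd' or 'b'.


Pattern: a[db] means 'a' followed by either 'd' or 'b'.
Scanning 'cbdabdba' position-by-position:
  Pos 0: window 'cb' -> no
  Pos 1: window 'bd' -> no
  Pos 2: window 'da' -> no
  Pos 3: window 'ab' -> MATCH
  Pos 4: window 'bd' -> no
  Pos 5: window 'db' -> no
  Pos 6: window 'ba' -> no
  Pos 7: window 'a' -> no
Total matches: 1

1


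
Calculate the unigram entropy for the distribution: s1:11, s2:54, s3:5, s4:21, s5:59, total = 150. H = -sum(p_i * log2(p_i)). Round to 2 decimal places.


Computing entropy H = -sum(p_i * log2(p_i)):
  s1: p = 11/150 = 0.0733, -p*log2(p) = 0.2764
  s2: p = 54/150 = 0.3600, -p*log2(p) = 0.5306
  s3: p = 5/150 = 0.0333, -p*log2(p) = 0.1636
  s4: p = 21/150 = 0.1400, -p*log2(p) = 0.3971
  s5: p = 59/150 = 0.3933, -p*log2(p) = 0.5295
H = sum of terms = 1.8972
Rounded to 2 decimals: 1.90

1.90


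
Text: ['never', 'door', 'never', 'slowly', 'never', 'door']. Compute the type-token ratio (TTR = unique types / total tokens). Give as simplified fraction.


Tokens: 6
Unique types: ('door', 'never', 'slowly') = 3
TTR = 3/6
Simplify: divide both by 3 -> 1/2
TTR = 1/2

1/2


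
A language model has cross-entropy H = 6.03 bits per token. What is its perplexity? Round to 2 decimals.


Perplexity formula: PP = 2^H
H = 6.03
PP = 2^6.03
Decompose: 2^6.03 = 2^6 * 2^0.03
2^6 = 64, 2^0.03 ~ 1.0210121
PP ~ 64 * 1.0210121 = 65.3447744
Rounded to 2 decimals: 65.34

65.34


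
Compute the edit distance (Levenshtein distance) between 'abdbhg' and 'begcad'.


Building DP table for s1='abdbhg' (len 6) and s2='begcad' (len 6):
       b  e  g  c  a  d
    0  1  2  3  4  5  6
  a 1  1  2  3  4  4  5
  b 2  1  2  3  4  5  5
  d 3  2  2  3  4  5  5
  b 4  3  3  3  4  5  6
  h 5  4  4  4  4  5  6
  g 6  5  5  4  5  5  6
Edit distance = dp[6][6] = 6

6


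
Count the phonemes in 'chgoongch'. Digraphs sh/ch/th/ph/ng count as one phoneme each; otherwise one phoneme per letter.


Parsing 'chgoongch' greedily, digraphs first:
  'ch' -> digraph (1 consonant phoneme) (phonemes so far: 1)
  'g' -> consonant phoneme (phonemes so far: 2)
  'o' -> vowel phoneme (phonemes so far: 3)
  'o' -> vowel phoneme (phonemes so far: 4)
  'ng' -> digraph (1 consonant phoneme) (phonemes so far: 5)
  'ch' -> digraph (1 consonant phoneme) (phonemes so far: 6)
Total phonemes: 6

6


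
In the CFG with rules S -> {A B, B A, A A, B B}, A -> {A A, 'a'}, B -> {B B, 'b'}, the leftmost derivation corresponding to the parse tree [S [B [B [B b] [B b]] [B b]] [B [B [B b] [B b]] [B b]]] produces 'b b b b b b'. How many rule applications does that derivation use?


Every bracketed nonterminal node [X ...] in the tree is produced by exactly one rule application.
Reading the tree off as a leftmost derivation:
  Step 1: S  =>  B B   (applied S -> B B)
  Step 2: B B  =>  B B B   (applied B -> B B)
  Step 3: B B B  =>  B B B B   (applied B -> B B)
  Step 4: B B B B  =>  b B B B   (applied B -> b)
  Step 5: b B B B  =>  b b B B   (applied B -> b)
  Step 6: b b B B  =>  b b b B   (applied B -> b)
  Step 7: b b b B  =>  b b b B B   (applied B -> B B)
  Step 8: b b b B B  =>  b b b B B B   (applied B -> B B)
  Step 9: b b b B B B  =>  b b b b B B   (applied B -> b)
  Step 10: b b b b B B  =>  b b b b b B   (applied B -> b)
  Step 11: b b b b b B  =>  b b b b b b   (applied B -> b)
Final yield: b b b b b b
Total rewrite steps: 11

11


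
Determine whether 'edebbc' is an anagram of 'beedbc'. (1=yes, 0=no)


Sort characters of 'edebbc': 'bbcdee'
Sort characters of 'beedbc': 'bbcdee'
Sorted forms match -> they ARE anagrams
Result: 1

1


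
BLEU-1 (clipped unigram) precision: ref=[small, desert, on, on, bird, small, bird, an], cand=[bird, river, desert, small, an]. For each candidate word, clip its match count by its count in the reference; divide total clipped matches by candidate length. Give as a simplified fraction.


Reference word counts: {'an': 1, 'bird': 2, 'desert': 1, 'on': 2, 'small': 2}
Checking each candidate word (with clipping):
  'bird' -> in reference (ref count 2, used 1/2) -> match (matches: 1)
  'river' -> not in reference -> no match (matches: 1)
  'desert' -> in reference (ref count 1, used 1/1) -> match (matches: 2)
  'small' -> in reference (ref count 2, used 1/2) -> match (matches: 3)
  'an' -> in reference (ref count 1, used 1/1) -> match (matches: 4)
Clipped matches: 4, Candidate length: 5
Precision = 4/5

4/5


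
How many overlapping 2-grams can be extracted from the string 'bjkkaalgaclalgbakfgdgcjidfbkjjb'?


String 'bjkkaalgaclalgbakfgdgcjidfbkjjb' has length L = 31.
Number of overlapping n-grams = L - n + 1
Substituting: 31 - 2 + 1 = 30

30


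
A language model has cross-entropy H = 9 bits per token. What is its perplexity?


Perplexity formula: PP = 2^H
H = 9
PP = 2^9
PP = 2^9 = 512

512


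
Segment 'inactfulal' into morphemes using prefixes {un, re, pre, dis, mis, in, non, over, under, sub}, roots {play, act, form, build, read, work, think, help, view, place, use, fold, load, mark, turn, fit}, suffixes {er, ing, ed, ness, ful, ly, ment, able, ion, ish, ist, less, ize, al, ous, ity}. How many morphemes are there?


Segmenting 'inactfulal' against the inventory:
  'in' -> prefix (morpheme 1)
  'act' -> root (morpheme 2)
  'ful' -> suffix (morpheme 3)
  'al' -> suffix (morpheme 4)
Total morphemes: 4

4


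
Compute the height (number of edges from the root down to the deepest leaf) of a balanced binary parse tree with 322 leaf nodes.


In a balanced binary tree with n leaves the deepest leaf is ceil(log2(n)) edges below the root.
log2(322) = 8.3309
ceil(8.3309) = 9
height (edges) = 9

9


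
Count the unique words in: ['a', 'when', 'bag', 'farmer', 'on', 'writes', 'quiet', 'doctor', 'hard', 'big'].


Listing all tokens and tracking unique types:
  Token 1: 'a' -> NEW (unique so far: 1)
  Token 2: 'when' -> NEW (unique so far: 2)
  Token 3: 'bag' -> NEW (unique so far: 3)
  Token 4: 'farmer' -> NEW (unique so far: 4)
  Token 5: 'on' -> NEW (unique so far: 5)
  Token 6: 'writes' -> NEW (unique so far: 6)
  Token 7: 'quiet' -> NEW (unique so far: 7)
  Token 8: 'doctor' -> NEW (unique so far: 8)
  Token 9: 'hard' -> NEW (unique so far: 9)
  Token 10: 'big' -> NEW (unique so far: 10)
Unique types: ('a', 'bag', 'big', 'doctor', 'farmer', 'hard', 'on', 'quiet', 'when', 'writes')
Vocabulary size: 10

10


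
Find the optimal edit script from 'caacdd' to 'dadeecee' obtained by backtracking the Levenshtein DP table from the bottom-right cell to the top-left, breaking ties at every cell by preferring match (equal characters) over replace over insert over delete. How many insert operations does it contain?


Edit distance = 6. Backtracking from cell (6, 8) with preference match > replace > insert > delete,
then listing the resulting alignment 'caacdd' -> 'dadeecee' left to right:
  Step 1: replace c->d
  Step 2: keep 'a'
  Step 3: insert 'd' [insertion #1]
  Step 4: insert 'e' [insertion #2]
  Step 5: replace a->e
  Step 6: keep 'c'
  Step 7: replace d->e
  Step 8: replace d->e
Total insertions: 2

2


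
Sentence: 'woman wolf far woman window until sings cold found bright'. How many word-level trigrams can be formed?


Word trigrams from [10] words:
  Trigram 1: (woman wolf far)
  Trigram 2: (wolf far woman)
  Trigram 3: (far woman window)
  Trigram 4: (woman window until)
  Trigram 5: (window until sings)
  Trigram 6: (until sings cold)
  Trigram 7: (sings cold found)
  Trigram 8: (cold found bright)
Total word trigrams: 10 - 2 = 8

8


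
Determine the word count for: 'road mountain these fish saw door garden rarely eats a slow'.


Counting words by splitting on spaces:
  Word 1: 'road'
  Word 2: 'mountain'
  Word 3: 'these'
  Word 4: 'fish'
  Word 5: 'saw'
  Word 6: 'door'
  Word 7: 'garden'
  Word 8: 'rarely'
  Word 9: 'eats'
  Word 10: 'a'
  Word 11: 'slow'
Total words: 11

11


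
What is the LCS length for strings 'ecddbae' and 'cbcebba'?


DP table for LCS of 'ecddbae' and 'cbcebba':
       c  b  c  e  b  b  a
    0  0  0  0  0  0  0  0
  e 0  0  0  0  1  1  1  1
  c 0  1  1  1  1  1  1  1
  d 0  1  1  1  1  1  1  1
  d 0  1  1  1  1  1  1  1
  b 0  1  2  2  2  2  2  2
  a 0  1  2  2  2  2  2  3
  e 0  1  2  2  3  3  3  3
LCS: 'eba'
LCS length = 3

3


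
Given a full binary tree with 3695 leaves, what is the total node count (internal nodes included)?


Leaf nodes (terminals): 3695
Internal nodes = n - 1 = 3695 - 1 = 3694
Total = leaves + internal = 3695 + 3694 = 7389

7389


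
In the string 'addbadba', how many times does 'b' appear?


Scanning 'addbadba' for 'b':
  Position 3: 'b' -> MATCH (count: 1)
  Position 6: 'b' -> MATCH (count: 2)
Total occurrences of 'b': 2

2


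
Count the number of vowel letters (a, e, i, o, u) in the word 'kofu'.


Scanning each character of 'kofu':
  Position 1: 'k' -> consonant (running count: 0)
  Position 2: 'o' -> vowel (running count: 1)
  Position 3: 'f' -> consonant (running count: 1)
  Position 4: 'u' -> vowel (running count: 2)
Total vowels: 2

2


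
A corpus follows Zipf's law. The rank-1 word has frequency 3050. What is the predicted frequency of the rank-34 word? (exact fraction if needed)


Zipf's law: freq(rank) = f1 / rank
f1 = 3050, rank = 34
freq = 3050 / 34
GCD(3050, 34) = 2
Simplified: 1525/17

1525/17


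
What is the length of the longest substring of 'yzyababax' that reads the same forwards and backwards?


Scanning 'yzyababax' for palindromic substrings.
Substring at positions 3-7: 'ababa'.
Check: reverse('ababa') = 'ababa' -> palindrome confirmed.
Neighbouring characters ('y' / 'x') break symmetry, so it cannot extend further.
No longer palindromic substring exists; longest length = 5

5


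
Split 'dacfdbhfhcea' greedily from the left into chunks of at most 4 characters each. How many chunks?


'dacfdbhfhcea' has 12 characters.
Chunking with max size 4:
  Chunk 1: 'dacf' (positions 0-3)
  Chunk 2: 'dbhf' (positions 4-7)
  Chunk 3: 'hcea' (positions 8-11)
Total chunks: ceil(12 / 4) = 3

3


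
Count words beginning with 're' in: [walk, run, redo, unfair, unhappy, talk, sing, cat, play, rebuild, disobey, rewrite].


Checking each word for prefix 're':
  'walk' -> no (count: 0)
  'run' -> no (count: 0)
  'redo' -> YES, starts with 're' (count: 1)
  'unfair' -> no (count: 1)
  'unhappy' -> no (count: 1)
  'talk' -> no (count: 1)
  'sing' -> no (count: 1)
  'cat' -> no (count: 1)
  'play' -> no (count: 1)
  'rebuild' -> YES, starts with 're' (count: 2)
  'disobey' -> no (count: 2)
  'rewrite' -> YES, starts with 're' (count: 3)
Total with prefix 're': 3

3


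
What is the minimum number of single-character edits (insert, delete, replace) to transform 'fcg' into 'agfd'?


Building DP table for s1='fcg' (len 3) and s2='agfd' (len 4):
       a  g  f  d
    0  1  2  3  4
  f 1  1  2  2  3
  c 2  2  2  3  3
  g 3  3  2  3  4
Edit distance = dp[3][4] = 4

4


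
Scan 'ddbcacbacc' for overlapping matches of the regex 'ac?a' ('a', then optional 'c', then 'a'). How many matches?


Pattern: ac?a means 'a', then optional 'c', then 'a'.
Scanning 'ddbcacbacc' position-by-position:
  Pos 0: window 'ddb' -> no
  Pos 1: window 'dbc' -> no
  Pos 2: window 'bca' -> no
  Pos 3: window 'cac' -> no
  Pos 4: window 'acb' -> no
  Pos 5: window 'cba' -> no
  Pos 6: window 'bac' -> no
  Pos 7: window 'acc' -> no
  Pos 8: window 'cc' -> no
  Pos 9: window 'c' -> no
Total matches: 0

0


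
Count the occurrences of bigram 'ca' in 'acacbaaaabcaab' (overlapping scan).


Scanning 'acacbaaaabcaab' for bigram 'ca':
  Position 0: 'ac' -> no
  Position 1: 'ca' -> MATCH
  Position 2: 'ac' -> no
  Position 3: 'cb' -> no
  Position 4: 'ba' -> no
  Position 5: 'aa' -> no
  Position 6: 'aa' -> no
  Position 7: 'aa' -> no
  Position 8: 'ab' -> no
  Position 9: 'bc' -> no
  Position 10: 'ca' -> MATCH
  Position 11: 'aa' -> no
  Position 12: 'ab' -> no
Total matches: 2

2


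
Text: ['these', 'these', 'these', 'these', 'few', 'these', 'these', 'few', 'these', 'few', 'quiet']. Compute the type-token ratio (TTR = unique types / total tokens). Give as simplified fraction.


Tokens: 11
Unique types: ('few', 'quiet', 'these') = 3
TTR = 3/11
Already in lowest terms.

3/11


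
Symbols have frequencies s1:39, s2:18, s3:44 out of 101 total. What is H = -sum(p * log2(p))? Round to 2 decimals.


Computing entropy H = -sum(p_i * log2(p_i)):
  s1: p = 39/101 = 0.3861, -p*log2(p) = 0.5301
  s2: p = 18/101 = 0.1782, -p*log2(p) = 0.4435
  s3: p = 44/101 = 0.4356, -p*log2(p) = 0.5222
H = sum of terms = 1.4958
Rounded to 2 decimals: 1.50

1.50


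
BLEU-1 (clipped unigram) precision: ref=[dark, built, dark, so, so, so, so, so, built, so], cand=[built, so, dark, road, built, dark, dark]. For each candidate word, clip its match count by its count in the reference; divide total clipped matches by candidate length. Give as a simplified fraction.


Reference word counts: {'built': 2, 'dark': 2, 'so': 6}
Checking each candidate word (with clipping):
  'built' -> in reference (ref count 2, used 1/2) -> match (matches: 1)
  'so' -> in reference (ref count 6, used 1/6) -> match (matches: 2)
  'dark' -> in reference (ref count 2, used 1/2) -> match (matches: 3)
  'road' -> not in reference -> no match (matches: 3)
  'built' -> in reference (ref count 2, used 2/2) -> match (matches: 4)
  'dark' -> in reference (ref count 2, used 2/2) -> match (matches: 5)
  'dark' -> ref count 2 already used up (2/2) -> clipped, no match (matches: 5)
Clipped matches: 5, Candidate length: 7
Precision = 5/7

5/7


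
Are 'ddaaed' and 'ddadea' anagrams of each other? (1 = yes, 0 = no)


Sort characters of 'ddaaed': 'aaddde'
Sort characters of 'ddadea': 'aaddde'
Sorted forms match -> they ARE anagrams
Result: 1

1


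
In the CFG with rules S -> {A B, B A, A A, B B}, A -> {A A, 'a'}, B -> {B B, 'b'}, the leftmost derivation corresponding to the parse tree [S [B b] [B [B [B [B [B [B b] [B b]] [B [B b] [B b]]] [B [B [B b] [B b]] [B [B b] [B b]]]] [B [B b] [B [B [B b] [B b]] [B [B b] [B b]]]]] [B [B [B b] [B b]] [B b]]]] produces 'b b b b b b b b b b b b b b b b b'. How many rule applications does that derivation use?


Every bracketed nonterminal node [X ...] in the tree is produced by exactly one rule application.
Reading the tree off as a leftmost derivation:
  Step 1: S  =>  B B   (applied S -> B B)
  Step 2: B B  =>  b B   (applied B -> b)
  Step 3: b B  =>  b B B   (applied B -> B B)
  Step 4: b B B  =>  b B B B   (applied B -> B B)
  Step 5: b B B B  =>  b B B B B   (applied B -> B B)
  Step 6: b B B B B  =>  b B B B B B   (applied B -> B B)
  Step 7: b B B B B B  =>  b B B B B B B   (applied B -> B B)
  Step 8: b B B B B B B  =>  b b B B B B B   (applied B -> b)
  Step 9: b b B B B B B  =>  b b b B B B B   (applied B -> b)
  Step 10: b b b B B B B  =>  b b b B B B B B   (applied B -> B B)
  Step 11: b b b B B B B B  =>  b b b b B B B B   (applied B -> b)
  Step 12: b b b b B B B B  =>  b b b b b B B B   (applied B -> b)
  Step 13: b b b b b B B B  =>  b b b b b B B B B   (applied B -> B B)
  Step 14: b b b b b B B B B  =>  b b b b b B B B B B   (applied B -> B B)
  Step 15: b b b b b B B B B B  =>  b b b b b b B B B B   (applied B -> b)
  Step 16: b b b b b b B B B B  =>  b b b b b b b B B B   (applied B -> b)
  Step 17: b b b b b b b B B B  =>  b b b b b b b B B B B   (applied B -> B B)
  Step 18: b b b b b b b B B B B  =>  b b b b b b b b B B B   (applied B -> b)
  Step 19: b b b b b b b b B B B  =>  b b b b b b b b b B B   (applied B -> b)
  Step 20: b b b b b b b b b B B  =>  b b b b b b b b b B B B   (applied B -> B B)
  Step 21: b b b b b b b b b B B B  =>  b b b b b b b b b b B B   (applied B -> b)
  Step 22: b b b b b b b b b b B B  =>  b b b b b b b b b b B B B   (applied B -> B B)
  Step 23: b b b b b b b b b b B B B  =>  b b b b b b b b b b B B B B   (applied B -> B B)
  Step 24: b b b b b b b b b b B B B B  =>  b b b b b b b b b b b B B B   (applied B -> b)
  Step 25: b b b b b b b b b b b B B B  =>  b b b b b b b b b b b b B B   (applied B -> b)
  Step 26: b b b b b b b b b b b b B B  =>  b b b b b b b b b b b b B B B   (applied B -> B B)
  Step 27: b b b b b b b b b b b b B B B  =>  b b b b b b b b b b b b b B B   (applied B -> b)
  Step 28: b b b b b b b b b b b b b B B  =>  b b b b b b b b b b b b b b B   (applied B -> b)
  Step 29: b b b b b b b b b b b b b b B  =>  b b b b b b b b b b b b b b B B   (applied B -> B B)
  Step 30: b b b b b b b b b b b b b b B B  =>  b b b b b b b b b b b b b b B B B   (applied B -> B B)
  Step 31: b b b b b b b b b b b b b b B B B  =>  b b b b b b b b b b b b b b b B B   (applied B -> b)
  Step 32: b b b b b b b b b b b b b b b B B  =>  b b b b b b b b b b b b b b b b B   (applied B -> b)
  Step 33: b b b b b b b b b b b b b b b b B  =>  b b b b b b b b b b b b b b b b b   (applied B -> b)
Final yield: b b b b b b b b b b b b b b b b b
Total rewrite steps: 33

33


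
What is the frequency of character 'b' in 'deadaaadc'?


Scanning 'deadaaadc' for 'b':
  No matches found.
Total occurrences of 'b': 0

0


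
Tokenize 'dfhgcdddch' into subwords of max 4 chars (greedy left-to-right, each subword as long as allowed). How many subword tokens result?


'dfhgcdddch' has 10 characters.
Chunking with max size 4:
  Chunk 1: 'dfhg' (positions 0-3)
  Chunk 2: 'cddd' (positions 4-7)
  Chunk 3: 'ch' (positions 8-9)
Total chunks: ceil(10 / 4) = 3

3


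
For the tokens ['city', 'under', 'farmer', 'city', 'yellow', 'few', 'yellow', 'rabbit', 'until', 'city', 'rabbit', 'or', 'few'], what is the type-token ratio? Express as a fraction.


Tokens: 13
Unique types: ('city', 'farmer', 'few', 'or', 'rabbit', 'under', 'until', 'yellow') = 8
TTR = 8/13
Already in lowest terms.

8/13


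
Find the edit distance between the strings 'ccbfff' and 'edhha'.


Building DP table for s1='ccbfff' (len 6) and s2='edhha' (len 5):
       e  d  h  h  a
    0  1  2  3  4  5
  c 1  1  2  3  4  5
  c 2  2  2  3  4  5
  b 3  3  3  3  4  5
  f 4  4  4  4  4  5
  f 5  5  5  5  5  5
  f 6  6  6  6  6  6
Edit distance = dp[6][5] = 6

6


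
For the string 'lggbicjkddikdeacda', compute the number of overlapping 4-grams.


String 'lggbicjkddikdeacda' has length L = 18.
Number of overlapping n-grams = L - n + 1
Substituting: 18 - 4 + 1 = 15

15


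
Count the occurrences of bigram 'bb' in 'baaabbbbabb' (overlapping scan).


Scanning 'baaabbbbabb' for bigram 'bb':
  Position 0: 'ba' -> no
  Position 1: 'aa' -> no
  Position 2: 'aa' -> no
  Position 3: 'ab' -> no
  Position 4: 'bb' -> MATCH
  Position 5: 'bb' -> MATCH
  Position 6: 'bb' -> MATCH
  Position 7: 'ba' -> no
  Position 8: 'ab' -> no
  Position 9: 'bb' -> MATCH
Total matches: 4

4


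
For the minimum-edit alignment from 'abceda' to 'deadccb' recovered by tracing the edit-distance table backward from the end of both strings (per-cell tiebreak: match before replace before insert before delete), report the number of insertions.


Edit distance = 6. Backtracking from cell (6, 7) with preference match > replace > insert > delete,
then listing the resulting alignment 'abceda' -> 'deadccb' left to right:
  Step 1: insert 'd' [insertion #1]
  Step 2: insert 'e' [insertion #2]
  Step 3: keep 'a'
  Step 4: replace b->d
  Step 5: keep 'c'
  Step 6: delete 'e'
  Step 7: replace d->c
  Step 8: replace a->b
Total insertions: 2

2


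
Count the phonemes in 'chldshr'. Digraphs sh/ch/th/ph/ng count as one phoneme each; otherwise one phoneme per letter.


Parsing 'chldshr' greedily, digraphs first:
  'ch' -> digraph (1 consonant phoneme) (phonemes so far: 1)
  'l' -> consonant phoneme (phonemes so far: 2)
  'd' -> consonant phoneme (phonemes so far: 3)
  'sh' -> digraph (1 consonant phoneme) (phonemes so far: 4)
  'r' -> consonant phoneme (phonemes so far: 5)
Total phonemes: 5

5


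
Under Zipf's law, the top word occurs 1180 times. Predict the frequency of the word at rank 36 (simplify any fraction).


Zipf's law: freq(rank) = f1 / rank
f1 = 1180, rank = 36
freq = 1180 / 36
GCD(1180, 36) = 4
Simplified: 295/9

295/9


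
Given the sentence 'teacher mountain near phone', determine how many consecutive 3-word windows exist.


Word trigrams from [4] words:
  Trigram 1: (teacher mountain near)
  Trigram 2: (mountain near phone)
Total word trigrams: 4 - 2 = 2

2


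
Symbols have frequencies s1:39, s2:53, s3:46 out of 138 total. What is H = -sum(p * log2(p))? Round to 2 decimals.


Computing entropy H = -sum(p_i * log2(p_i)):
  s1: p = 39/138 = 0.2826, -p*log2(p) = 0.5152
  s2: p = 53/138 = 0.3841, -p*log2(p) = 0.5302
  s3: p = 46/138 = 0.3333, -p*log2(p) = 0.5283
H = sum of terms = 1.5737
Rounded to 2 decimals: 1.57

1.57


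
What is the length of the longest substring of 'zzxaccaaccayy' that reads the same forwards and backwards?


Scanning 'zzxaccaaccayy' for palindromic substrings.
Substring at positions 3-10: 'accaacca'.
Check: reverse('accaacca') = 'accaacca' -> palindrome confirmed.
Neighbouring characters ('x' / 'y') break symmetry, so it cannot extend further.
No longer palindromic substring exists; longest length = 8

8


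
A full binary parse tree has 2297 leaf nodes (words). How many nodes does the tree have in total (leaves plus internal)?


Leaf nodes (terminals): 2297
Internal nodes = n - 1 = 2297 - 1 = 2296
Total = leaves + internal = 2297 + 2296 = 4593

4593


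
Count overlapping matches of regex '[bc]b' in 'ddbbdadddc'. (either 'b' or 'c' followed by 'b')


Pattern: [bc]b means either 'b' or 'c' followed by 'b'.
Scanning 'ddbbdadddc' position-by-position:
  Pos 0: window 'dd' -> no
  Pos 1: window 'db' -> no
  Pos 2: window 'bb' -> MATCH
  Pos 3: window 'bd' -> no
  Pos 4: window 'da' -> no
  Pos 5: window 'ad' -> no
  Pos 6: window 'dd' -> no
  Pos 7: window 'dd' -> no
  Pos 8: window 'dc' -> no
  Pos 9: window 'c' -> no
Total matches: 1

1


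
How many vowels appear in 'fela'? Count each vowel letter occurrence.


Scanning each character of 'fela':
  Position 1: 'f' -> consonant (running count: 0)
  Position 2: 'e' -> vowel (running count: 1)
  Position 3: 'l' -> consonant (running count: 1)
  Position 4: 'a' -> vowel (running count: 2)
Total vowels: 2

2


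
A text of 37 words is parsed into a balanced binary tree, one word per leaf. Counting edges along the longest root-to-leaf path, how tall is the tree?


In a balanced binary tree with n leaves the deepest leaf is ceil(log2(n)) edges below the root.
log2(37) = 5.2095
ceil(5.2095) = 6
height (edges) = 6

6


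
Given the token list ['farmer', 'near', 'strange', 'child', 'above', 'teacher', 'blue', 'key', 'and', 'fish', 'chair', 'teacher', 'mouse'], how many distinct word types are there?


Listing all tokens and tracking unique types:
  Token 1: 'farmer' -> NEW (unique so far: 1)
  Token 2: 'near' -> NEW (unique so far: 2)
  Token 3: 'strange' -> NEW (unique so far: 3)
  Token 4: 'child' -> NEW (unique so far: 4)
  Token 5: 'above' -> NEW (unique so far: 5)
  Token 6: 'teacher' -> NEW (unique so far: 6)
  Token 7: 'blue' -> NEW (unique so far: 7)
  Token 8: 'key' -> NEW (unique so far: 8)
  Token 9: 'and' -> NEW (unique so far: 9)
  Token 10: 'fish' -> NEW (unique so far: 10)
  Token 11: 'chair' -> NEW (unique so far: 11)
  Token 12: 'teacher' -> duplicate (unique so far: 11)
  Token 13: 'mouse' -> NEW (unique so far: 12)
Unique types: ('above', 'and', 'blue', 'chair', 'child', 'farmer', 'fish', 'key', 'mouse', 'near', 'strange', 'teacher')
Vocabulary size: 12

12


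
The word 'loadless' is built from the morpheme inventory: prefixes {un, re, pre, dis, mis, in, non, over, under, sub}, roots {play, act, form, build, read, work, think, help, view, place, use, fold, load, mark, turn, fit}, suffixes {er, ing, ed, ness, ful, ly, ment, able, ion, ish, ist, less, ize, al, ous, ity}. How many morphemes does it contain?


Segmenting 'loadless' against the inventory:
  'load' -> root (morpheme 1)
  'less' -> suffix (morpheme 2)
Total morphemes: 2

2


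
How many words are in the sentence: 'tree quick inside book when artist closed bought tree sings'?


Counting words by splitting on spaces:
  Word 1: 'tree'
  Word 2: 'quick'
  Word 3: 'inside'
  Word 4: 'book'
  Word 5: 'when'
  Word 6: 'artist'
  Word 7: 'closed'
  Word 8: 'bought'
  Word 9: 'tree'
  Word 10: 'sings'
Total words: 10

10


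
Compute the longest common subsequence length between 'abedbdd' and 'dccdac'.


DP table for LCS of 'abedbdd' and 'dccdac':
       d  c  c  d  a  c
    0  0  0  0  0  0  0
  a 0  0  0  0  0  1  1
  b 0  0  0  0  0  1  1
  e 0  0  0  0  0  1  1
  d 0  1  1  1  1  1  1
  b 0  1  1  1  1  1  1
  d 0  1  1  1  2  2  2
  d 0  1  1  1  2  2  2
LCS: 'dd'
LCS length = 2

2


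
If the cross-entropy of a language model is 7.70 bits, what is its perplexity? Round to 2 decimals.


Perplexity formula: PP = 2^H
H = 7.70
PP = 2^7.70
Decompose: 2^7.70 = 2^7 * 2^0.70
2^7 = 128, 2^0.70 ~ 1.6245048
PP ~ 128 * 1.6245048 = 207.9366144
Rounded to 2 decimals: 207.94

207.94


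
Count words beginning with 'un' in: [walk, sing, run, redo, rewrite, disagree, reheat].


Checking each word for prefix 'un':
  'walk' -> no (count: 0)
  'sing' -> no (count: 0)
  'run' -> no (count: 0)
  'redo' -> no (count: 0)
  'rewrite' -> no (count: 0)
  'disagree' -> no (count: 0)
  'reheat' -> no (count: 0)
Total with prefix 'un': 0

0


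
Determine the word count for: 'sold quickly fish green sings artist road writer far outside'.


Counting words by splitting on spaces:
  Word 1: 'sold'
  Word 2: 'quickly'
  Word 3: 'fish'
  Word 4: 'green'
  Word 5: 'sings'
  Word 6: 'artist'
  Word 7: 'road'
  Word 8: 'writer'
  Word 9: 'far'
  Word 10: 'outside'
Total words: 10

10


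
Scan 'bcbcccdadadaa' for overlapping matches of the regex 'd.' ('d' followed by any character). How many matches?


Pattern: d. means 'd' followed by any character.
Scanning 'bcbcccdadadaa' position-by-position:
  Pos 0: window 'bc' -> no
  Pos 1: window 'cb' -> no
  Pos 2: window 'bc' -> no
  Pos 3: window 'cc' -> no
  Pos 4: window 'cc' -> no
  Pos 5: window 'cd' -> no
  Pos 6: window 'da' -> MATCH
  Pos 7: window 'ad' -> no
  Pos 8: window 'da' -> MATCH
  Pos 9: window 'ad' -> no
  Pos 10: window 'da' -> MATCH
  Pos 11: window 'aa' -> no
  Pos 12: window 'a' -> no
Total matches: 3

3


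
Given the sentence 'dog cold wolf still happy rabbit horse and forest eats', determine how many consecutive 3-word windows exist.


Word trigrams from [10] words:
  Trigram 1: (dog cold wolf)
  Trigram 2: (cold wolf still)
  Trigram 3: (wolf still happy)
  Trigram 4: (still happy rabbit)
  Trigram 5: (happy rabbit horse)
  Trigram 6: (rabbit horse and)
  Trigram 7: (horse and forest)
  Trigram 8: (and forest eats)
Total word trigrams: 10 - 2 = 8

8


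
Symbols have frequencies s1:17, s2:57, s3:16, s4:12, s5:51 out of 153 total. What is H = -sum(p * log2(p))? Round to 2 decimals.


Computing entropy H = -sum(p_i * log2(p_i)):
  s1: p = 17/153 = 0.1111, -p*log2(p) = 0.3522
  s2: p = 57/153 = 0.3725, -p*log2(p) = 0.5307
  s3: p = 16/153 = 0.1046, -p*log2(p) = 0.3406
  s4: p = 12/153 = 0.0784, -p*log2(p) = 0.2880
  s5: p = 51/153 = 0.3333, -p*log2(p) = 0.5283
H = sum of terms = 2.0398
Rounded to 2 decimals: 2.04

2.04


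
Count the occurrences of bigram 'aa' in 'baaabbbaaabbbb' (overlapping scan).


Scanning 'baaabbbaaabbbb' for bigram 'aa':
  Position 0: 'ba' -> no
  Position 1: 'aa' -> MATCH
  Position 2: 'aa' -> MATCH
  Position 3: 'ab' -> no
  Position 4: 'bb' -> no
  Position 5: 'bb' -> no
  Position 6: 'ba' -> no
  Position 7: 'aa' -> MATCH
  Position 8: 'aa' -> MATCH
  Position 9: 'ab' -> no
  Position 10: 'bb' -> no
  Position 11: 'bb' -> no
  Position 12: 'bb' -> no
Total matches: 4

4


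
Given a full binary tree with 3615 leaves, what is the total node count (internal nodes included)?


Leaf nodes (terminals): 3615
Internal nodes = n - 1 = 3615 - 1 = 3614
Total = leaves + internal = 3615 + 3614 = 7229

7229


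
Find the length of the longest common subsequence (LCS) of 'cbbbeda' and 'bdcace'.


DP table for LCS of 'cbbbeda' and 'bdcace':
       b  d  c  a  c  e
    0  0  0  0  0  0  0
  c 0  0  0  1  1  1  1
  b 0  1  1  1  1  1  1
  b 0  1  1  1  1  1  1
  b 0  1  1  1  1  1  1
  e 0  1  1  1  1  1  2
  d 0  1  2  2  2  2  2
  a 0  1  2  2  3  3  3
LCS: 'bda'
LCS length = 3

3


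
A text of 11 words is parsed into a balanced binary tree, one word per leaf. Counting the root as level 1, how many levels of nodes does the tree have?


In a balanced binary tree with n leaves the deepest leaf is ceil(log2(n)) edges below the root,
so counting node levels inclusive of root and leaves gives ceil(log2(n)) + 1 levels.
log2(11) = 3.4594
ceil(3.4594) = 4
levels = 4 + 1 = 5

5


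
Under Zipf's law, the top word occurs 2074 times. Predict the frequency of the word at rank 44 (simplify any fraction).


Zipf's law: freq(rank) = f1 / rank
f1 = 2074, rank = 44
freq = 2074 / 44
GCD(2074, 44) = 2
Simplified: 1037/22

1037/22


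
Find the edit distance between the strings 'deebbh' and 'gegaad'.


Building DP table for s1='deebbh' (len 6) and s2='gegaad' (len 6):
       g  e  g  a  a  d
    0  1  2  3  4  5  6
  d 1  1  2  3  4  5  5
  e 2  2  1  2  3  4  5
  e 3  3  2  2  3  4  5
  b 4  4  3  3  3  4  5
  b 5  5  4  4  4  4  5
  h 6  6  5  5  5  5  5
Edit distance = dp[6][6] = 5

5


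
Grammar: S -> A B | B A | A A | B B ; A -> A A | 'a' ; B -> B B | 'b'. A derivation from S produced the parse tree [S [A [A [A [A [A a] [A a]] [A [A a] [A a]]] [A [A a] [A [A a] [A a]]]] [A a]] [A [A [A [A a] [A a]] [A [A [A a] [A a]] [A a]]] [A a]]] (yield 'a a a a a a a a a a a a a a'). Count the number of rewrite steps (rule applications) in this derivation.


Every bracketed nonterminal node [X ...] in the tree is produced by exactly one rule application.
Reading the tree off as a leftmost derivation:
  Step 1: S  =>  A A   (applied S -> A A)
  Step 2: A A  =>  A A A   (applied A -> A A)
  Step 3: A A A  =>  A A A A   (applied A -> A A)
  Step 4: A A A A  =>  A A A A A   (applied A -> A A)
  Step 5: A A A A A  =>  A A A A A A   (applied A -> A A)
  Step 6: A A A A A A  =>  a A A A A A   (applied A -> a)
  Step 7: a A A A A A  =>  a a A A A A   (applied A -> a)
  Step 8: a a A A A A  =>  a a A A A A A   (applied A -> A A)
  Step 9: a a A A A A A  =>  a a a A A A A   (applied A -> a)
  Step 10: a a a A A A A  =>  a a a a A A A   (applied A -> a)
  Step 11: a a a a A A A  =>  a a a a A A A A   (applied A -> A A)
  Step 12: a a a a A A A A  =>  a a a a a A A A   (applied A -> a)
  Step 13: a a a a a A A A  =>  a a a a a A A A A   (applied A -> A A)
  Step 14: a a a a a A A A A  =>  a a a a a a A A A   (applied A -> a)
  Step 15: a a a a a a A A A  =>  a a a a a a a A A   (applied A -> a)
  Step 16: a a a a a a a A A  =>  a a a a a a a a A   (applied A -> a)
  Step 17: a a a a a a a a A  =>  a a a a a a a a A A   (applied A -> A A)
  Step 18: a a a a a a a a A A  =>  a a a a a a a a A A A   (applied A -> A A)
  Step 19: a a a a a a a a A A A  =>  a a a a a a a a A A A A   (applied A -> A A)
  Step 20: a a a a a a a a A A A A  =>  a a a a a a a a a A A A   (applied A -> a)
  Step 21: a a a a a a a a a A A A  =>  a a a a a a a a a a A A   (applied A -> a)
  Step 22: a a a a a a a a a a A A  =>  a a a a a a a a a a A A A   (applied A -> A A)
  Step 23: a a a a a a a a a a A A A  =>  a a a a a a a a a a A A A A   (applied A -> A A)
  Step 24: a a a a a a a a a a A A A A  =>  a a a a a a a a a a a A A A   (applied A -> a)
  Step 25: a a a a a a a a a a a A A A  =>  a a a a a a a a a a a a A A   (applied A -> a)
  Step 26: a a a a a a a a a a a a A A  =>  a a a a a a a a a a a a a A   (applied A -> a)
  Step 27: a a a a a a a a a a a a a A  =>  a a a a a a a a a a a a a a   (applied A -> a)
Final yield: a a a a a a a a a a a a a a
Total rewrite steps: 27

27
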